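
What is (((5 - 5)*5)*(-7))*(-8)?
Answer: 0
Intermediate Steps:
(((5 - 5)*5)*(-7))*(-8) = ((0*5)*(-7))*(-8) = (0*(-7))*(-8) = 0*(-8) = 0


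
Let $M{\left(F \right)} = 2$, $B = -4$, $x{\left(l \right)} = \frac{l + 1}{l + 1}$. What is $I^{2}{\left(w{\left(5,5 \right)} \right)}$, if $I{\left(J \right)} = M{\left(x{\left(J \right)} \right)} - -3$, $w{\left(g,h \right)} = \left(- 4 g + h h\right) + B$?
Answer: $25$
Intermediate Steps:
$x{\left(l \right)} = 1$ ($x{\left(l \right)} = \frac{1 + l}{1 + l} = 1$)
$w{\left(g,h \right)} = -4 + h^{2} - 4 g$ ($w{\left(g,h \right)} = \left(- 4 g + h h\right) - 4 = \left(- 4 g + h^{2}\right) - 4 = \left(h^{2} - 4 g\right) - 4 = -4 + h^{2} - 4 g$)
$I{\left(J \right)} = 5$ ($I{\left(J \right)} = 2 - -3 = 2 + 3 = 5$)
$I^{2}{\left(w{\left(5,5 \right)} \right)} = 5^{2} = 25$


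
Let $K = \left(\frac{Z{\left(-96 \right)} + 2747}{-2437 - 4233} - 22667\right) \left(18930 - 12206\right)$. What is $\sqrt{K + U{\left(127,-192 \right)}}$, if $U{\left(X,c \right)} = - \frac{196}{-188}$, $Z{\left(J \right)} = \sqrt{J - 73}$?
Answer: $\frac{\sqrt{-3744699990216767735 - 321982757590 i}}{156745} \approx 0.00053076 - 12346.0 i$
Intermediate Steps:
$Z{\left(J \right)} = \sqrt{-73 + J}$
$U{\left(X,c \right)} = \frac{49}{47}$ ($U{\left(X,c \right)} = \left(-196\right) \left(- \frac{1}{188}\right) = \frac{49}{47}$)
$K = - \frac{508306283594}{3335} - \frac{43706 i}{3335}$ ($K = \left(\frac{\sqrt{-73 - 96} + 2747}{-2437 - 4233} - 22667\right) \left(18930 - 12206\right) = \left(\frac{\sqrt{-169} + 2747}{-6670} - 22667\right) 6724 = \left(\left(13 i + 2747\right) \left(- \frac{1}{6670}\right) - 22667\right) 6724 = \left(\left(2747 + 13 i\right) \left(- \frac{1}{6670}\right) - 22667\right) 6724 = \left(\left(- \frac{2747}{6670} - \frac{13 i}{6670}\right) - 22667\right) 6724 = \left(- \frac{151191637}{6670} - \frac{13 i}{6670}\right) 6724 = - \frac{508306283594}{3335} - \frac{43706 i}{3335} \approx -1.5242 \cdot 10^{8} - 13.105 i$)
$\sqrt{K + U{\left(127,-192 \right)}} = \sqrt{\left(- \frac{508306283594}{3335} - \frac{43706 i}{3335}\right) + \frac{49}{47}} = \sqrt{- \frac{23890395165503}{156745} - \frac{43706 i}{3335}}$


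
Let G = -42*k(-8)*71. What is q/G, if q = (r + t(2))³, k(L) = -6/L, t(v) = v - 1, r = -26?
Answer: 31250/4473 ≈ 6.9864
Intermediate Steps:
t(v) = -1 + v
G = -4473/2 (G = -(-252)/(-8)*71 = -(-252)*(-1)/8*71 = -42*¾*71 = -63/2*71 = -4473/2 ≈ -2236.5)
q = -15625 (q = (-26 + (-1 + 2))³ = (-26 + 1)³ = (-25)³ = -15625)
q/G = -15625/(-4473/2) = -15625*(-2/4473) = 31250/4473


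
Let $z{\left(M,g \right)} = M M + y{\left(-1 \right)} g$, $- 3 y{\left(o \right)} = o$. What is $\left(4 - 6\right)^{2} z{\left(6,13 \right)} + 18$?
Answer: $\frac{538}{3} \approx 179.33$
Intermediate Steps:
$y{\left(o \right)} = - \frac{o}{3}$
$z{\left(M,g \right)} = M^{2} + \frac{g}{3}$ ($z{\left(M,g \right)} = M M + \left(- \frac{1}{3}\right) \left(-1\right) g = M^{2} + \frac{g}{3}$)
$\left(4 - 6\right)^{2} z{\left(6,13 \right)} + 18 = \left(4 - 6\right)^{2} \left(6^{2} + \frac{1}{3} \cdot 13\right) + 18 = \left(-2\right)^{2} \left(36 + \frac{13}{3}\right) + 18 = 4 \cdot \frac{121}{3} + 18 = \frac{484}{3} + 18 = \frac{538}{3}$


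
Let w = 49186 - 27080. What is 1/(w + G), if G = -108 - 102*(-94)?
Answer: 1/31586 ≈ 3.1660e-5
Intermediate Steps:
w = 22106
G = 9480 (G = -108 + 9588 = 9480)
1/(w + G) = 1/(22106 + 9480) = 1/31586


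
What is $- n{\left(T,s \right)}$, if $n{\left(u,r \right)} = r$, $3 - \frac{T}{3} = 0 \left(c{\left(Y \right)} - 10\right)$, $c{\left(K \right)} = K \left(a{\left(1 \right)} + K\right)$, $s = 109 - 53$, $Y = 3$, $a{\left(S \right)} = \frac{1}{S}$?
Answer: $-56$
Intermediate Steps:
$s = 56$ ($s = 109 - 53 = 56$)
$c{\left(K \right)} = K \left(1 + K\right)$ ($c{\left(K \right)} = K \left(1^{-1} + K\right) = K \left(1 + K\right)$)
$T = 9$ ($T = 9 - 3 \cdot 0 \left(3 \left(1 + 3\right) - 10\right) = 9 - 3 \cdot 0 \left(3 \cdot 4 - 10\right) = 9 - 3 \cdot 0 \left(12 - 10\right) = 9 - 3 \cdot 0 \cdot 2 = 9 - 0 = 9 + 0 = 9$)
$- n{\left(T,s \right)} = \left(-1\right) 56 = -56$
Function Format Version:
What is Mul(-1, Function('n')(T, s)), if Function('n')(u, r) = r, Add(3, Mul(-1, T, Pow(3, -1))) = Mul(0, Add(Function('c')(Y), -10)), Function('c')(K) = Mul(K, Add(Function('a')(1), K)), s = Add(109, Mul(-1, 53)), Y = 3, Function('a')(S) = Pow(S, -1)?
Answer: -56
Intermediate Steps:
s = 56 (s = Add(109, -53) = 56)
Function('c')(K) = Mul(K, Add(1, K)) (Function('c')(K) = Mul(K, Add(Pow(1, -1), K)) = Mul(K, Add(1, K)))
T = 9 (T = Add(9, Mul(-3, Mul(0, Add(Mul(3, Add(1, 3)), -10)))) = Add(9, Mul(-3, Mul(0, Add(Mul(3, 4), -10)))) = Add(9, Mul(-3, Mul(0, Add(12, -10)))) = Add(9, Mul(-3, Mul(0, 2))) = Add(9, Mul(-3, 0)) = Add(9, 0) = 9)
Mul(-1, Function('n')(T, s)) = Mul(-1, 56) = -56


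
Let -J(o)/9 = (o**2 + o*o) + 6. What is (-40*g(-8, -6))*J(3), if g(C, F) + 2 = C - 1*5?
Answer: -129600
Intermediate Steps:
g(C, F) = -7 + C (g(C, F) = -2 + (C - 1*5) = -2 + (C - 5) = -2 + (-5 + C) = -7 + C)
J(o) = -54 - 18*o**2 (J(o) = -9*((o**2 + o*o) + 6) = -9*((o**2 + o**2) + 6) = -9*(2*o**2 + 6) = -9*(6 + 2*o**2) = -54 - 18*o**2)
(-40*g(-8, -6))*J(3) = (-40*(-7 - 8))*(-54 - 18*3**2) = (-40*(-15))*(-54 - 18*9) = 600*(-54 - 162) = 600*(-216) = -129600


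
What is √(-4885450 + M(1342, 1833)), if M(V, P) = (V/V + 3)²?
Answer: 9*I*√60314 ≈ 2210.3*I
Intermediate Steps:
M(V, P) = 16 (M(V, P) = (1 + 3)² = 4² = 16)
√(-4885450 + M(1342, 1833)) = √(-4885450 + 16) = √(-4885434) = 9*I*√60314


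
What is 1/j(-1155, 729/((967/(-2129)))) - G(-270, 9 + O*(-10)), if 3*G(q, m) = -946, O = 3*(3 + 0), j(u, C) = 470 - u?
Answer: 1537253/4875 ≈ 315.33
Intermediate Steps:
O = 9 (O = 3*3 = 9)
G(q, m) = -946/3 (G(q, m) = (⅓)*(-946) = -946/3)
1/j(-1155, 729/((967/(-2129)))) - G(-270, 9 + O*(-10)) = 1/(470 - 1*(-1155)) - 1*(-946/3) = 1/(470 + 1155) + 946/3 = 1/1625 + 946/3 = 1537253/4875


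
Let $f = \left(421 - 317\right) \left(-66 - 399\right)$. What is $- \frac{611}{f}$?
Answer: $\frac{47}{3720} \approx 0.012634$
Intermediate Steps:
$f = -48360$ ($f = 104 \left(-465\right) = -48360$)
$- \frac{611}{f} = - \frac{611}{-48360} = \left(-611\right) \left(- \frac{1}{48360}\right) = \frac{47}{3720}$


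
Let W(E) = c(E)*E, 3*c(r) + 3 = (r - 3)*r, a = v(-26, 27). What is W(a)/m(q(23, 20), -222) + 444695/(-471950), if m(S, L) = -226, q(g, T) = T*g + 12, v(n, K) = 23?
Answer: -263108483/15999105 ≈ -16.445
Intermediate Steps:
a = 23
c(r) = -1 + r*(-3 + r)/3 (c(r) = -1 + ((r - 3)*r)/3 = -1 + ((-3 + r)*r)/3 = -1 + (r*(-3 + r))/3 = -1 + r*(-3 + r)/3)
W(E) = E*(-1 - E + E²/3) (W(E) = (-1 - E + E²/3)*E = E*(-1 - E + E²/3))
q(g, T) = 12 + T*g
W(a)/m(q(23, 20), -222) + 444695/(-471950) = (23*(-1 - 1*23 + (⅓)*23²))/(-226) + 444695/(-471950) = (23*(-1 - 23 + (⅓)*529))*(-1/226) + 444695*(-1/471950) = (23*(-1 - 23 + 529/3))*(-1/226) - 88939/94390 = (23*(457/3))*(-1/226) - 88939/94390 = (10511/3)*(-1/226) - 88939/94390 = -10511/678 - 88939/94390 = -263108483/15999105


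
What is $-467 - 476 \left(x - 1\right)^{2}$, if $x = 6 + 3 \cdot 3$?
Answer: $-93763$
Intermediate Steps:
$x = 15$ ($x = 6 + 9 = 15$)
$-467 - 476 \left(x - 1\right)^{2} = -467 - 476 \left(15 - 1\right)^{2} = -467 - 476 \cdot 14^{2} = -467 - 93296 = -93763$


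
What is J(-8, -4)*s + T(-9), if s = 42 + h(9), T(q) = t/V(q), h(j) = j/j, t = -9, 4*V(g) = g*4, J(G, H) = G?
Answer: -343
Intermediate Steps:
V(g) = g (V(g) = (g*4)/4 = (4*g)/4 = g)
h(j) = 1
T(q) = -9/q
s = 43 (s = 42 + 1 = 43)
J(-8, -4)*s + T(-9) = -8*43 - 9/(-9) = -344 - 9*(-1/9) = -344 + 1 = -343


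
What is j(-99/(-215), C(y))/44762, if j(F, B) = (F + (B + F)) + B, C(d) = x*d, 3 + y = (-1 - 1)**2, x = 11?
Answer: 2464/4811915 ≈ 0.00051206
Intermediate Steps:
y = 1 (y = -3 + (-1 - 1)**2 = -3 + (-2)**2 = -3 + 4 = 1)
C(d) = 11*d
j(F, B) = 2*B + 2*F (j(F, B) = (B + 2*F) + B = 2*B + 2*F)
j(-99/(-215), C(y))/44762 = (2*(11*1) + 2*(-99/(-215)))/44762 = (2*11 + 2*(-99*(-1/215)))*(1/44762) = (22 + 2*(99/215))*(1/44762) = (22 + 198/215)*(1/44762) = (4928/215)*(1/44762) = 2464/4811915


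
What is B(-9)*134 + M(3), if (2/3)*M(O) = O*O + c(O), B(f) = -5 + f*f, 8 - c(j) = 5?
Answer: 10202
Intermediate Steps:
c(j) = 3 (c(j) = 8 - 1*5 = 8 - 5 = 3)
B(f) = -5 + f²
M(O) = 9/2 + 3*O²/2 (M(O) = 3*(O*O + 3)/2 = 3*(O² + 3)/2 = 3*(3 + O²)/2 = 9/2 + 3*O²/2)
B(-9)*134 + M(3) = (-5 + (-9)²)*134 + (9/2 + (3/2)*3²) = (-5 + 81)*134 + (9/2 + (3/2)*9) = 76*134 + (9/2 + 27/2) = 10184 + 18 = 10202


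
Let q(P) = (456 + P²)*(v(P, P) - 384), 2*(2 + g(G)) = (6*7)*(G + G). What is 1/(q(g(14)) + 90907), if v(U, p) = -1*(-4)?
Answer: -1/130572853 ≈ -7.6586e-9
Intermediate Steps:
v(U, p) = 4
g(G) = -2 + 42*G (g(G) = -2 + ((6*7)*(G + G))/2 = -2 + (42*(2*G))/2 = -2 + (84*G)/2 = -2 + 42*G)
q(P) = -173280 - 380*P² (q(P) = (456 + P²)*(4 - 384) = (456 + P²)*(-380) = -173280 - 380*P²)
1/(q(g(14)) + 90907) = 1/((-173280 - 380*(-2 + 42*14)²) + 90907) = 1/((-173280 - 380*(-2 + 588)²) + 90907) = 1/((-173280 - 380*586²) + 90907) = 1/((-173280 - 380*343396) + 90907) = 1/((-173280 - 130490480) + 90907) = 1/(-130663760 + 90907) = 1/(-130572853) = -1/130572853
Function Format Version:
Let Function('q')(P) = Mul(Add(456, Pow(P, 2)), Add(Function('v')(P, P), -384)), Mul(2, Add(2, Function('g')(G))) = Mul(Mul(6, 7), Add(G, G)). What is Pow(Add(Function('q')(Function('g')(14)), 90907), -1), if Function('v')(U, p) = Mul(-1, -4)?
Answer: Rational(-1, 130572853) ≈ -7.6586e-9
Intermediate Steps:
Function('v')(U, p) = 4
Function('g')(G) = Add(-2, Mul(42, G)) (Function('g')(G) = Add(-2, Mul(Rational(1, 2), Mul(Mul(6, 7), Add(G, G)))) = Add(-2, Mul(Rational(1, 2), Mul(42, Mul(2, G)))) = Add(-2, Mul(Rational(1, 2), Mul(84, G))) = Add(-2, Mul(42, G)))
Function('q')(P) = Add(-173280, Mul(-380, Pow(P, 2))) (Function('q')(P) = Mul(Add(456, Pow(P, 2)), Add(4, -384)) = Mul(Add(456, Pow(P, 2)), -380) = Add(-173280, Mul(-380, Pow(P, 2))))
Pow(Add(Function('q')(Function('g')(14)), 90907), -1) = Pow(Add(Add(-173280, Mul(-380, Pow(Add(-2, Mul(42, 14)), 2))), 90907), -1) = Pow(Add(Add(-173280, Mul(-380, Pow(Add(-2, 588), 2))), 90907), -1) = Pow(Add(Add(-173280, Mul(-380, Pow(586, 2))), 90907), -1) = Pow(Add(Add(-173280, Mul(-380, 343396)), 90907), -1) = Pow(Add(Add(-173280, -130490480), 90907), -1) = Pow(Add(-130663760, 90907), -1) = Pow(-130572853, -1) = Rational(-1, 130572853)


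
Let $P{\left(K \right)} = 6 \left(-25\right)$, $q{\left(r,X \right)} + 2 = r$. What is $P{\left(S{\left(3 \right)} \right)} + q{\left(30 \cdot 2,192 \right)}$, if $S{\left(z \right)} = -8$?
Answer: $-92$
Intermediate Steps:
$q{\left(r,X \right)} = -2 + r$
$P{\left(K \right)} = -150$
$P{\left(S{\left(3 \right)} \right)} + q{\left(30 \cdot 2,192 \right)} = -150 + \left(-2 + 30 \cdot 2\right) = -150 + \left(-2 + 60\right) = -150 + 58 = -92$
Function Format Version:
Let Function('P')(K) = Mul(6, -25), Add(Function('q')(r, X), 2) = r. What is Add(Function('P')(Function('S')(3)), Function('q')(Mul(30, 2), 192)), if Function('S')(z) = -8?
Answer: -92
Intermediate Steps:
Function('q')(r, X) = Add(-2, r)
Function('P')(K) = -150
Add(Function('P')(Function('S')(3)), Function('q')(Mul(30, 2), 192)) = Add(-150, Add(-2, Mul(30, 2))) = Add(-150, Add(-2, 60)) = Add(-150, 58) = -92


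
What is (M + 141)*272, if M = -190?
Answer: -13328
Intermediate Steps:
(M + 141)*272 = (-190 + 141)*272 = -49*272 = -13328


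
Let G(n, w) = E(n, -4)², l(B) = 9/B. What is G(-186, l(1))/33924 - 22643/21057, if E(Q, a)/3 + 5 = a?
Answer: -250930193/238112556 ≈ -1.0538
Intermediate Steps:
E(Q, a) = -15 + 3*a
G(n, w) = 729 (G(n, w) = (-15 + 3*(-4))² = (-15 - 12)² = (-27)² = 729)
G(-186, l(1))/33924 - 22643/21057 = 729/33924 - 22643/21057 = 729*(1/33924) - 22643*1/21057 = 243/11308 - 22643/21057 = -250930193/238112556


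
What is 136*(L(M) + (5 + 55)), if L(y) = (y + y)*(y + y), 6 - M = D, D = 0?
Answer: 27744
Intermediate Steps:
M = 6 (M = 6 - 1*0 = 6 + 0 = 6)
L(y) = 4*y**2 (L(y) = (2*y)*(2*y) = 4*y**2)
136*(L(M) + (5 + 55)) = 136*(4*6**2 + (5 + 55)) = 136*(4*36 + 60) = 136*(144 + 60) = 136*204 = 27744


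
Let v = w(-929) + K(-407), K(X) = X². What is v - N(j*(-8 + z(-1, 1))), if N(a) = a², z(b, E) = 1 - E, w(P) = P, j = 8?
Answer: 160624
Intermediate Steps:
v = 164720 (v = -929 + (-407)² = -929 + 165649 = 164720)
v - N(j*(-8 + z(-1, 1))) = 164720 - (8*(-8 + (1 - 1*1)))² = 164720 - (8*(-8 + (1 - 1)))² = 164720 - (8*(-8 + 0))² = 164720 - (8*(-8))² = 164720 - 1*(-64)² = 164720 - 1*4096 = 164720 - 4096 = 160624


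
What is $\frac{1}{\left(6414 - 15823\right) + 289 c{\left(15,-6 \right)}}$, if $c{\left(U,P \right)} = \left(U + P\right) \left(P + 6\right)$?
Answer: $- \frac{1}{9409} \approx -0.00010628$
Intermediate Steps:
$c{\left(U,P \right)} = \left(6 + P\right) \left(P + U\right)$ ($c{\left(U,P \right)} = \left(P + U\right) \left(6 + P\right) = \left(6 + P\right) \left(P + U\right)$)
$\frac{1}{\left(6414 - 15823\right) + 289 c{\left(15,-6 \right)}} = \frac{1}{\left(6414 - 15823\right) + 289 \left(\left(-6\right)^{2} + 6 \left(-6\right) + 6 \cdot 15 - 90\right)} = \frac{1}{\left(6414 - 15823\right) + 289 \left(36 - 36 + 90 - 90\right)} = \frac{1}{-9409 + 289 \cdot 0} = \frac{1}{-9409 + 0} = \frac{1}{-9409} = - \frac{1}{9409}$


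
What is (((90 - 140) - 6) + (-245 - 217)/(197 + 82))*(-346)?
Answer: 1855252/93 ≈ 19949.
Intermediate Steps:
(((90 - 140) - 6) + (-245 - 217)/(197 + 82))*(-346) = ((-50 - 6) - 462/279)*(-346) = (-56 - 462*1/279)*(-346) = (-56 - 154/93)*(-346) = -5362/93*(-346) = 1855252/93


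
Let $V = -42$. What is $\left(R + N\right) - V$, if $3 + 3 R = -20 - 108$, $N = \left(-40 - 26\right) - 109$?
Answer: $- \frac{530}{3} \approx -176.67$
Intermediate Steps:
$N = -175$ ($N = \left(-40 - 26\right) - 109 = -66 - 109 = -175$)
$R = - \frac{131}{3}$ ($R = -1 + \frac{-20 - 108}{3} = -1 + \frac{1}{3} \left(-128\right) = -1 - \frac{128}{3} = - \frac{131}{3} \approx -43.667$)
$\left(R + N\right) - V = \left(- \frac{131}{3} - 175\right) - -42 = - \frac{656}{3} + 42 = - \frac{530}{3}$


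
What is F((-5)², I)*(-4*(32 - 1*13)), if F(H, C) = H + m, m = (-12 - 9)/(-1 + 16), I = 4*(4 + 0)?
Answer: -8968/5 ≈ -1793.6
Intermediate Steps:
I = 16 (I = 4*4 = 16)
m = -7/5 (m = -21/15 = -21*1/15 = -7/5 ≈ -1.4000)
F(H, C) = -7/5 + H (F(H, C) = H - 7/5 = -7/5 + H)
F((-5)², I)*(-4*(32 - 1*13)) = (-7/5 + (-5)²)*(-4*(32 - 1*13)) = (-7/5 + 25)*(-4*(32 - 13)) = 118*(-4*19)/5 = (118/5)*(-76) = -8968/5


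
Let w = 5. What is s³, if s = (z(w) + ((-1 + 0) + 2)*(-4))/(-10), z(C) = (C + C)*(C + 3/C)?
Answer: -17576/125 ≈ -140.61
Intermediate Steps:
z(C) = 2*C*(C + 3/C) (z(C) = (2*C)*(C + 3/C) = 2*C*(C + 3/C))
s = -26/5 (s = ((6 + 2*5²) + ((-1 + 0) + 2)*(-4))/(-10) = ((6 + 2*25) + (-1 + 2)*(-4))*(-⅒) = ((6 + 50) + 1*(-4))*(-⅒) = (56 - 4)*(-⅒) = 52*(-⅒) = -26/5 ≈ -5.2000)
s³ = (-26/5)³ = -17576/125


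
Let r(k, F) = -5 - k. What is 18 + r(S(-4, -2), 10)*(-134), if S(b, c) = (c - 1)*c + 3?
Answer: 1894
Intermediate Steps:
S(b, c) = 3 + c*(-1 + c) (S(b, c) = (-1 + c)*c + 3 = c*(-1 + c) + 3 = 3 + c*(-1 + c))
18 + r(S(-4, -2), 10)*(-134) = 18 + (-5 - (3 + (-2)² - 1*(-2)))*(-134) = 18 + (-5 - (3 + 4 + 2))*(-134) = 18 + (-5 - 1*9)*(-134) = 18 + (-5 - 9)*(-134) = 18 - 14*(-134) = 18 + 1876 = 1894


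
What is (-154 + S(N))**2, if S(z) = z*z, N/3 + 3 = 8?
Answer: 5041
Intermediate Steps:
N = 15 (N = -9 + 3*8 = -9 + 24 = 15)
S(z) = z**2
(-154 + S(N))**2 = (-154 + 15**2)**2 = (-154 + 225)**2 = 71**2 = 5041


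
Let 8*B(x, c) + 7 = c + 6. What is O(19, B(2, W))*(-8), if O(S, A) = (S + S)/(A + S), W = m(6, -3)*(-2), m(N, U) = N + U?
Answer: -2432/145 ≈ -16.772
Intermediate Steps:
W = -6 (W = (6 - 3)*(-2) = 3*(-2) = -6)
B(x, c) = -1/8 + c/8 (B(x, c) = -7/8 + (c + 6)/8 = -7/8 + (6 + c)/8 = -7/8 + (3/4 + c/8) = -1/8 + c/8)
O(S, A) = 2*S/(A + S) (O(S, A) = (2*S)/(A + S) = 2*S/(A + S))
O(19, B(2, W))*(-8) = (2*19/((-1/8 + (1/8)*(-6)) + 19))*(-8) = (2*19/((-1/8 - 3/4) + 19))*(-8) = (2*19/(-7/8 + 19))*(-8) = (2*19/(145/8))*(-8) = (2*19*(8/145))*(-8) = (304/145)*(-8) = -2432/145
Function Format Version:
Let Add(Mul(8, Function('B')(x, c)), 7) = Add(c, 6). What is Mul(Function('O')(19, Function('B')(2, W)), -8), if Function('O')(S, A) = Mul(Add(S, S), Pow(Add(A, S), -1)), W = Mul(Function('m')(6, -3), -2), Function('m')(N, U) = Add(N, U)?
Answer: Rational(-2432, 145) ≈ -16.772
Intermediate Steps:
W = -6 (W = Mul(Add(6, -3), -2) = Mul(3, -2) = -6)
Function('B')(x, c) = Add(Rational(-1, 8), Mul(Rational(1, 8), c)) (Function('B')(x, c) = Add(Rational(-7, 8), Mul(Rational(1, 8), Add(c, 6))) = Add(Rational(-7, 8), Mul(Rational(1, 8), Add(6, c))) = Add(Rational(-7, 8), Add(Rational(3, 4), Mul(Rational(1, 8), c))) = Add(Rational(-1, 8), Mul(Rational(1, 8), c)))
Function('O')(S, A) = Mul(2, S, Pow(Add(A, S), -1)) (Function('O')(S, A) = Mul(Mul(2, S), Pow(Add(A, S), -1)) = Mul(2, S, Pow(Add(A, S), -1)))
Mul(Function('O')(19, Function('B')(2, W)), -8) = Mul(Mul(2, 19, Pow(Add(Add(Rational(-1, 8), Mul(Rational(1, 8), -6)), 19), -1)), -8) = Mul(Mul(2, 19, Pow(Add(Add(Rational(-1, 8), Rational(-3, 4)), 19), -1)), -8) = Mul(Mul(2, 19, Pow(Add(Rational(-7, 8), 19), -1)), -8) = Mul(Mul(2, 19, Pow(Rational(145, 8), -1)), -8) = Mul(Mul(2, 19, Rational(8, 145)), -8) = Mul(Rational(304, 145), -8) = Rational(-2432, 145)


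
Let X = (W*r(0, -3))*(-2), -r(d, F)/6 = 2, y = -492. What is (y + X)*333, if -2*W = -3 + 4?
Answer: -167832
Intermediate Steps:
W = -1/2 (W = -(-3 + 4)/2 = -1/2*1 = -1/2 ≈ -0.50000)
r(d, F) = -12 (r(d, F) = -6*2 = -12)
X = -12 (X = -1/2*(-12)*(-2) = 6*(-2) = -12)
(y + X)*333 = (-492 - 12)*333 = -504*333 = -167832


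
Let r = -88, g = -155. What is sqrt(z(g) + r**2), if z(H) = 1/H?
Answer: sqrt(186049445)/155 ≈ 88.000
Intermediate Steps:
sqrt(z(g) + r**2) = sqrt(1/(-155) + (-88)**2) = sqrt(-1/155 + 7744) = sqrt(1200319/155) = sqrt(186049445)/155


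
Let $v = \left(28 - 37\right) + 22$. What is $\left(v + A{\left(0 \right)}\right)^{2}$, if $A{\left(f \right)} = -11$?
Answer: $4$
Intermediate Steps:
$v = 13$ ($v = -9 + 22 = 13$)
$\left(v + A{\left(0 \right)}\right)^{2} = \left(13 - 11\right)^{2} = 2^{2} = 4$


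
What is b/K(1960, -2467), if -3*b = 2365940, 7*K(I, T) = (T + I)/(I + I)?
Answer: 64921393600/1521 ≈ 4.2683e+7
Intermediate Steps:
K(I, T) = (I + T)/(14*I) (K(I, T) = ((T + I)/(I + I))/7 = ((I + T)/((2*I)))/7 = ((I + T)*(1/(2*I)))/7 = ((I + T)/(2*I))/7 = (I + T)/(14*I))
b = -2365940/3 (b = -⅓*2365940 = -2365940/3 ≈ -7.8865e+5)
b/K(1960, -2467) = -2365940*27440/(1960 - 2467)/3 = -2365940/(3*((1/14)*(1/1960)*(-507))) = -2365940/(3*(-507/27440)) = -2365940/3*(-27440/507) = 64921393600/1521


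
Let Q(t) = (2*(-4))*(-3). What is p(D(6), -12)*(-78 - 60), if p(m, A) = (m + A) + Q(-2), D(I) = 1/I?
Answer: -1679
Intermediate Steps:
Q(t) = 24 (Q(t) = -8*(-3) = 24)
p(m, A) = 24 + A + m (p(m, A) = (m + A) + 24 = (A + m) + 24 = 24 + A + m)
p(D(6), -12)*(-78 - 60) = (24 - 12 + 1/6)*(-78 - 60) = (24 - 12 + 1/6)*(-138) = (73/6)*(-138) = -1679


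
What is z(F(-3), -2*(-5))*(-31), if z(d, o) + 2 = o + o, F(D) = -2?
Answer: -558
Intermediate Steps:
z(d, o) = -2 + 2*o (z(d, o) = -2 + (o + o) = -2 + 2*o)
z(F(-3), -2*(-5))*(-31) = (-2 + 2*(-2*(-5)))*(-31) = (-2 + 2*10)*(-31) = (-2 + 20)*(-31) = 18*(-31) = -558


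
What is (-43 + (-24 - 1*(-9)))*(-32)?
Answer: 1856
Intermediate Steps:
(-43 + (-24 - 1*(-9)))*(-32) = (-43 + (-24 + 9))*(-32) = (-43 - 15)*(-32) = -58*(-32) = 1856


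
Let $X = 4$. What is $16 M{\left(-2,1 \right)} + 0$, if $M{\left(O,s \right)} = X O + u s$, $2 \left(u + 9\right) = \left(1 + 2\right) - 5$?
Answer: $-288$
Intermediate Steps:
$u = -10$ ($u = -9 + \frac{\left(1 + 2\right) - 5}{2} = -9 + \frac{3 - 5}{2} = -9 + \frac{1}{2} \left(-2\right) = -9 - 1 = -10$)
$M{\left(O,s \right)} = - 10 s + 4 O$ ($M{\left(O,s \right)} = 4 O - 10 s = - 10 s + 4 O$)
$16 M{\left(-2,1 \right)} + 0 = 16 \left(\left(-10\right) 1 + 4 \left(-2\right)\right) + 0 = 16 \left(-10 - 8\right) + 0 = 16 \left(-18\right) + 0 = -288 + 0 = -288$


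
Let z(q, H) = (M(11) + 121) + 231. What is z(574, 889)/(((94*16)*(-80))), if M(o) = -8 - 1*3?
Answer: -341/120320 ≈ -0.0028341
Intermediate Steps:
M(o) = -11 (M(o) = -8 - 3 = -11)
z(q, H) = 341 (z(q, H) = (-11 + 121) + 231 = 110 + 231 = 341)
z(574, 889)/(((94*16)*(-80))) = 341/(((94*16)*(-80))) = 341/((1504*(-80))) = 341/(-120320) = 341*(-1/120320) = -341/120320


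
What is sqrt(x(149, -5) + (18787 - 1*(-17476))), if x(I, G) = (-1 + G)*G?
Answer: sqrt(36293) ≈ 190.51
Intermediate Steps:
x(I, G) = G*(-1 + G)
sqrt(x(149, -5) + (18787 - 1*(-17476))) = sqrt(-5*(-1 - 5) + (18787 - 1*(-17476))) = sqrt(-5*(-6) + (18787 + 17476)) = sqrt(30 + 36263) = sqrt(36293)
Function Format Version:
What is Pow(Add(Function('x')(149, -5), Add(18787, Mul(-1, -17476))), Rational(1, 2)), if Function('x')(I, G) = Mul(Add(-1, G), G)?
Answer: Pow(36293, Rational(1, 2)) ≈ 190.51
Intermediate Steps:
Function('x')(I, G) = Mul(G, Add(-1, G))
Pow(Add(Function('x')(149, -5), Add(18787, Mul(-1, -17476))), Rational(1, 2)) = Pow(Add(Mul(-5, Add(-1, -5)), Add(18787, Mul(-1, -17476))), Rational(1, 2)) = Pow(Add(Mul(-5, -6), Add(18787, 17476)), Rational(1, 2)) = Pow(Add(30, 36263), Rational(1, 2)) = Pow(36293, Rational(1, 2))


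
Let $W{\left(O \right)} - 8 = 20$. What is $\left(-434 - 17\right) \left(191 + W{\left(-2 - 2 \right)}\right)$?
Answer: $-98769$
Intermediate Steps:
$W{\left(O \right)} = 28$ ($W{\left(O \right)} = 8 + 20 = 28$)
$\left(-434 - 17\right) \left(191 + W{\left(-2 - 2 \right)}\right) = \left(-434 - 17\right) \left(191 + 28\right) = \left(-451\right) 219 = -98769$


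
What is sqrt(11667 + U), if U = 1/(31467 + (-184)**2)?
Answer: sqrt(49784189601766)/65323 ≈ 108.01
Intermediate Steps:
U = 1/65323 (U = 1/(31467 + 33856) = 1/65323 ≈ 1.5309e-5)
sqrt(11667 + U) = sqrt(11667 + 1/65323) = sqrt(762123442/65323) = sqrt(49784189601766)/65323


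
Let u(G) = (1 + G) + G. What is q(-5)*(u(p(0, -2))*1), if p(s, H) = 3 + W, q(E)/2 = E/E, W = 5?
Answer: 34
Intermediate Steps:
q(E) = 2 (q(E) = 2*(E/E) = 2*1 = 2)
p(s, H) = 8 (p(s, H) = 3 + 5 = 8)
u(G) = 1 + 2*G
q(-5)*(u(p(0, -2))*1) = 2*((1 + 2*8)*1) = 2*((1 + 16)*1) = 2*(17*1) = 2*17 = 34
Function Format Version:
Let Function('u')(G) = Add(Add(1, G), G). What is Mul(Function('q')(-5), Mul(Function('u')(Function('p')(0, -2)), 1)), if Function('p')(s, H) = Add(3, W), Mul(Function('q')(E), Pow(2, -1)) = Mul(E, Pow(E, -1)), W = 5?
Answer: 34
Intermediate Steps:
Function('q')(E) = 2 (Function('q')(E) = Mul(2, Mul(E, Pow(E, -1))) = Mul(2, 1) = 2)
Function('p')(s, H) = 8 (Function('p')(s, H) = Add(3, 5) = 8)
Function('u')(G) = Add(1, Mul(2, G))
Mul(Function('q')(-5), Mul(Function('u')(Function('p')(0, -2)), 1)) = Mul(2, Mul(Add(1, Mul(2, 8)), 1)) = Mul(2, Mul(Add(1, 16), 1)) = Mul(2, Mul(17, 1)) = Mul(2, 17) = 34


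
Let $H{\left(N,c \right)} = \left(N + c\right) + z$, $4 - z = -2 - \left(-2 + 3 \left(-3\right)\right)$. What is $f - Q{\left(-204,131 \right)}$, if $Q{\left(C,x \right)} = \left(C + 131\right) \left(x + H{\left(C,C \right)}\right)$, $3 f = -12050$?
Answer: $- \frac{73808}{3} \approx -24603.0$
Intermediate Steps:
$f = - \frac{12050}{3}$ ($f = \frac{1}{3} \left(-12050\right) = - \frac{12050}{3} \approx -4016.7$)
$z = -5$ ($z = 4 - \left(-2 - \left(-2 + 3 \left(-3\right)\right)\right) = 4 - \left(-2 - \left(-2 - 9\right)\right) = 4 - \left(-2 - -11\right) = 4 - \left(-2 + 11\right) = 4 - 9 = -5$)
$H{\left(N,c \right)} = -5 + N + c$ ($H{\left(N,c \right)} = \left(N + c\right) - 5 = -5 + N + c$)
$Q{\left(C,x \right)} = \left(131 + C\right) \left(-5 + x + 2 C\right)$ ($Q{\left(C,x \right)} = \left(C + 131\right) \left(x + \left(-5 + C + C\right)\right) = \left(131 + C\right) \left(x + \left(-5 + 2 C\right)\right) = \left(131 + C\right) \left(-5 + x + 2 C\right)$)
$f - Q{\left(-204,131 \right)} = - \frac{12050}{3} - \left(-655 + 2 \left(-204\right)^{2} + 131 \cdot 131 + 257 \left(-204\right) - 26724\right) = - \frac{12050}{3} - \left(-655 + 2 \cdot 41616 + 17161 - 52428 - 26724\right) = - \frac{12050}{3} - \left(-655 + 83232 + 17161 - 52428 - 26724\right) = - \frac{12050}{3} - 20586 = - \frac{73808}{3}$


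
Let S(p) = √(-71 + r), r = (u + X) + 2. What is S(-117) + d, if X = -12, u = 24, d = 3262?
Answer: 3262 + I*√57 ≈ 3262.0 + 7.5498*I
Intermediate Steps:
r = 14 (r = (24 - 12) + 2 = 12 + 2 = 14)
S(p) = I*√57 (S(p) = √(-71 + 14) = √(-57) = I*√57)
S(-117) + d = I*√57 + 3262 = 3262 + I*√57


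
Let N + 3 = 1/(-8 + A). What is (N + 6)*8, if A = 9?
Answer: 32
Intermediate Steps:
N = -2 (N = -3 + 1/(-8 + 9) = -3 + 1/1 = -3 + 1 = -2)
(N + 6)*8 = (-2 + 6)*8 = 4*8 = 32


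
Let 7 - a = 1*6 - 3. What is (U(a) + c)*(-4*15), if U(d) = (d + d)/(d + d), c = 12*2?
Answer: -1500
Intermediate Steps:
c = 24
a = 4 (a = 7 - (1*6 - 3) = 7 - (6 - 3) = 7 - 1*3 = 7 - 3 = 4)
U(d) = 1 (U(d) = (2*d)/((2*d)) = (2*d)*(1/(2*d)) = 1)
(U(a) + c)*(-4*15) = (1 + 24)*(-4*15) = 25*(-60) = -1500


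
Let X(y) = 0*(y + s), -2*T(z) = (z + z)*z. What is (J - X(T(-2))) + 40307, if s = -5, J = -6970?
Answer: 33337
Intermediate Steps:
T(z) = -z² (T(z) = -(z + z)*z/2 = -2*z*z/2 = -z²)
X(y) = 0 (X(y) = 0*(y - 5) = 0*(-5 + y) = 0)
(J - X(T(-2))) + 40307 = (-6970 - 1*0) + 40307 = (-6970 + 0) + 40307 = -6970 + 40307 = 33337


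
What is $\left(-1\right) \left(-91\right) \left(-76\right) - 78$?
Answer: $-6994$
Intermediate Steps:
$\left(-1\right) \left(-91\right) \left(-76\right) - 78 = 91 \left(-76\right) - 78 = -6916 - 78 = -6994$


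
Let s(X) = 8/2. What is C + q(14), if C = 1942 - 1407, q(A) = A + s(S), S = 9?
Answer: 553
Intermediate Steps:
s(X) = 4 (s(X) = 8*(½) = 4)
q(A) = 4 + A (q(A) = A + 4 = 4 + A)
C = 535
C + q(14) = 535 + (4 + 14) = 535 + 18 = 553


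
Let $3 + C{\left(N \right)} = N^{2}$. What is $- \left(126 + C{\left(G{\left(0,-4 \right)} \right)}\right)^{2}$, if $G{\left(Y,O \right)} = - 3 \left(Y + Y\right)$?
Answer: $-15129$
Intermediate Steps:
$G{\left(Y,O \right)} = - 6 Y$ ($G{\left(Y,O \right)} = - 3 \cdot 2 Y = - 6 Y$)
$C{\left(N \right)} = -3 + N^{2}$
$- \left(126 + C{\left(G{\left(0,-4 \right)} \right)}\right)^{2} = - \left(126 - \left(3 - \left(\left(-6\right) 0\right)^{2}\right)\right)^{2} = - \left(126 - \left(3 - 0^{2}\right)\right)^{2} = - \left(126 + \left(-3 + 0\right)\right)^{2} = - \left(126 - 3\right)^{2} = - 123^{2} = \left(-1\right) 15129 = -15129$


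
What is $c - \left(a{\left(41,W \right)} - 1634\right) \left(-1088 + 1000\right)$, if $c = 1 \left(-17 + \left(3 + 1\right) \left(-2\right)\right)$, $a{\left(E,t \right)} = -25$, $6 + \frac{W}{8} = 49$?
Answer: $-146017$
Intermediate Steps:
$W = 344$ ($W = -48 + 8 \cdot 49 = -48 + 392 = 344$)
$c = -25$ ($c = 1 \left(-17 + 4 \left(-2\right)\right) = 1 \left(-17 - 8\right) = 1 \left(-25\right) = -25$)
$c - \left(a{\left(41,W \right)} - 1634\right) \left(-1088 + 1000\right) = -25 - \left(-25 - 1634\right) \left(-1088 + 1000\right) = -25 - \left(-1659\right) \left(-88\right) = -25 - 145992 = -146017$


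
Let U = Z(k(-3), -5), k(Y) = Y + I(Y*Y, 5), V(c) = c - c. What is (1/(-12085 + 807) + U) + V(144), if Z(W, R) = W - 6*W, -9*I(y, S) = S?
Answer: 1804471/101502 ≈ 17.778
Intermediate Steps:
I(y, S) = -S/9
V(c) = 0
k(Y) = -5/9 + Y (k(Y) = Y - ⅑*5 = Y - 5/9 = -5/9 + Y)
Z(W, R) = -5*W
U = 160/9 (U = -5*(-5/9 - 3) = -5*(-32/9) = 160/9 ≈ 17.778)
(1/(-12085 + 807) + U) + V(144) = (1/(-12085 + 807) + 160/9) + 0 = (1/(-11278) + 160/9) + 0 = (-1/11278 + 160/9) + 0 = 1804471/101502 + 0 = 1804471/101502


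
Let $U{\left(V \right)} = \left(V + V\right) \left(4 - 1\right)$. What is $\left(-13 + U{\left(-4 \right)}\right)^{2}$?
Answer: $1369$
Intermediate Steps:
$U{\left(V \right)} = 6 V$ ($U{\left(V \right)} = 2 V 3 = 6 V$)
$\left(-13 + U{\left(-4 \right)}\right)^{2} = \left(-13 + 6 \left(-4\right)\right)^{2} = \left(-13 - 24\right)^{2} = \left(-37\right)^{2} = 1369$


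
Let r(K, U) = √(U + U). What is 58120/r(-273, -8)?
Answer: -14530*I ≈ -14530.0*I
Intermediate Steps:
r(K, U) = √2*√U (r(K, U) = √(2*U) = √2*√U)
58120/r(-273, -8) = 58120/((√2*√(-8))) = 58120/((√2*(2*I*√2))) = 58120/((4*I)) = 58120*(-I/4) = -14530*I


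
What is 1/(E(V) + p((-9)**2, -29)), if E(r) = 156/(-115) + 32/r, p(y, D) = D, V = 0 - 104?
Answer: -1495/45843 ≈ -0.032611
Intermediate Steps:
V = -104
E(r) = -156/115 + 32/r (E(r) = 156*(-1/115) + 32/r = -156/115 + 32/r)
1/(E(V) + p((-9)**2, -29)) = 1/((-156/115 + 32/(-104)) - 29) = 1/((-156/115 + 32*(-1/104)) - 29) = 1/((-156/115 - 4/13) - 29) = 1/(-2488/1495 - 29) = 1/(-45843/1495) = -1495/45843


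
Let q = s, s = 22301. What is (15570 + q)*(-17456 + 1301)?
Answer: -611806005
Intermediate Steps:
q = 22301
(15570 + q)*(-17456 + 1301) = (15570 + 22301)*(-17456 + 1301) = 37871*(-16155) = -611806005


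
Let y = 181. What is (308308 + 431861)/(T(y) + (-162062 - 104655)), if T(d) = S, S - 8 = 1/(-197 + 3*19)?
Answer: -103623660/37339261 ≈ -2.7752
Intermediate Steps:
S = 1119/140 (S = 8 + 1/(-197 + 3*19) = 8 + 1/(-197 + 57) = 8 + 1/(-140) = 8 - 1/140 = 1119/140 ≈ 7.9929)
T(d) = 1119/140
(308308 + 431861)/(T(y) + (-162062 - 104655)) = (308308 + 431861)/(1119/140 + (-162062 - 104655)) = 740169/(1119/140 - 266717) = 740169/(-37339261/140) = 740169*(-140/37339261) = -103623660/37339261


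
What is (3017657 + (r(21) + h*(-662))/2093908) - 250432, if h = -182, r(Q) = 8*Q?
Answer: 1448578671488/523477 ≈ 2.7672e+6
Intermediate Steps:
(3017657 + (r(21) + h*(-662))/2093908) - 250432 = (3017657 + (8*21 - 182*(-662))/2093908) - 250432 = (3017657 + (168 + 120484)*(1/2093908)) - 250432 = (3017657 + 120652*(1/2093908)) - 250432 = (3017657 + 30163/523477) - 250432 = 1579674063552/523477 - 250432 = 1448578671488/523477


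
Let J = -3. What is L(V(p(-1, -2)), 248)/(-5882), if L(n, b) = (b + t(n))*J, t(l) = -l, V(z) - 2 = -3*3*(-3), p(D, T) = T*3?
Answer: 657/5882 ≈ 0.11170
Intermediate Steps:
p(D, T) = 3*T
V(z) = 29 (V(z) = 2 - 3*3*(-3) = 2 - 9*(-3) = 2 + 27 = 29)
L(n, b) = -3*b + 3*n (L(n, b) = (b - n)*(-3) = -3*b + 3*n)
L(V(p(-1, -2)), 248)/(-5882) = (-3*248 + 3*29)/(-5882) = (-744 + 87)*(-1/5882) = -657*(-1/5882) = 657/5882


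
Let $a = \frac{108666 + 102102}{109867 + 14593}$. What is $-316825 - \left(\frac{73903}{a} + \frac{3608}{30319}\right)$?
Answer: $- \frac{575868201946391}{1597568748} \approx -3.6047 \cdot 10^{5}$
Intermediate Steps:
$a = \frac{52692}{31115}$ ($a = \frac{210768}{124460} = 210768 \cdot \frac{1}{124460} = \frac{52692}{31115} \approx 1.6935$)
$-316825 - \left(\frac{73903}{a} + \frac{3608}{30319}\right) = -316825 - \left(\frac{73903}{\frac{52692}{31115}} + \frac{3608}{30319}\right) = -316825 - \left(73903 \cdot \frac{31115}{52692} + 3608 \cdot \frac{1}{30319}\right) = -316825 - \left(\frac{2299491845}{52692} + \frac{3608}{30319}\right) = -316825 - \frac{69718483361291}{1597568748} = - \frac{575868201946391}{1597568748}$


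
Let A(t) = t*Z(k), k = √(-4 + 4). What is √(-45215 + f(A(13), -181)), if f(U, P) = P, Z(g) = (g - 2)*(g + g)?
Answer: 6*I*√1261 ≈ 213.06*I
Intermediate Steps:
k = 0 (k = √0 = 0)
Z(g) = 2*g*(-2 + g) (Z(g) = (-2 + g)*(2*g) = 2*g*(-2 + g))
A(t) = 0 (A(t) = t*(2*0*(-2 + 0)) = t*(2*0*(-2)) = t*0 = 0)
√(-45215 + f(A(13), -181)) = √(-45215 - 181) = √(-45396) = 6*I*√1261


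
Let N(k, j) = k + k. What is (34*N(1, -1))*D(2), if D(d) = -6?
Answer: -408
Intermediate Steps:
N(k, j) = 2*k
(34*N(1, -1))*D(2) = (34*(2*1))*(-6) = (34*2)*(-6) = 68*(-6) = -408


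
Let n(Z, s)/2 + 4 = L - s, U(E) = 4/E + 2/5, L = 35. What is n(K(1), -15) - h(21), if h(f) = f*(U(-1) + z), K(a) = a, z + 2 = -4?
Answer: 1468/5 ≈ 293.60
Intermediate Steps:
z = -6 (z = -2 - 4 = -6)
U(E) = ⅖ + 4/E (U(E) = 4/E + 2*(⅕) = 4/E + ⅖ = ⅖ + 4/E)
n(Z, s) = 62 - 2*s (n(Z, s) = -8 + 2*(35 - s) = -8 + (70 - 2*s) = 62 - 2*s)
h(f) = -48*f/5 (h(f) = f*((⅖ + 4/(-1)) - 6) = f*((⅖ + 4*(-1)) - 6) = f*((⅖ - 4) - 6) = f*(-18/5 - 6) = f*(-48/5) = -48*f/5)
n(K(1), -15) - h(21) = (62 - 2*(-15)) - (-48)*21/5 = (62 + 30) - 1*(-1008/5) = 92 + 1008/5 = 1468/5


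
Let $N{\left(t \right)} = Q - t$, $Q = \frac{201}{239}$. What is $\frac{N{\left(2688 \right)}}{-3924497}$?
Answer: $\frac{642231}{937954783} \approx 0.00068471$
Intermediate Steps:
$Q = \frac{201}{239}$ ($Q = 201 \cdot \frac{1}{239} = \frac{201}{239} \approx 0.841$)
$N{\left(t \right)} = \frac{201}{239} - t$
$\frac{N{\left(2688 \right)}}{-3924497} = \frac{\frac{201}{239} - 2688}{-3924497} = \left(\frac{201}{239} - 2688\right) \left(- \frac{1}{3924497}\right) = \left(- \frac{642231}{239}\right) \left(- \frac{1}{3924497}\right) = \frac{642231}{937954783}$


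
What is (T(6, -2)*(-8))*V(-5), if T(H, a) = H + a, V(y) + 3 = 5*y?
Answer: 896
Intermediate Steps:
V(y) = -3 + 5*y
(T(6, -2)*(-8))*V(-5) = ((6 - 2)*(-8))*(-3 + 5*(-5)) = (4*(-8))*(-3 - 25) = -32*(-28) = 896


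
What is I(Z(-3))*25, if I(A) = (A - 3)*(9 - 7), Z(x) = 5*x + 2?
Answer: -800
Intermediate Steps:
Z(x) = 2 + 5*x
I(A) = -6 + 2*A (I(A) = (-3 + A)*2 = -6 + 2*A)
I(Z(-3))*25 = (-6 + 2*(2 + 5*(-3)))*25 = (-6 + 2*(2 - 15))*25 = (-6 + 2*(-13))*25 = (-6 - 26)*25 = -32*25 = -800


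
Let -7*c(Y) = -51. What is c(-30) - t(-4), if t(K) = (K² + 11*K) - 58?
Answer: 653/7 ≈ 93.286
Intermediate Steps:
t(K) = -58 + K² + 11*K
c(Y) = 51/7 (c(Y) = -⅐*(-51) = 51/7)
c(-30) - t(-4) = 51/7 - (-58 + (-4)² + 11*(-4)) = 51/7 - (-58 + 16 - 44) = 51/7 - 1*(-86) = 51/7 + 86 = 653/7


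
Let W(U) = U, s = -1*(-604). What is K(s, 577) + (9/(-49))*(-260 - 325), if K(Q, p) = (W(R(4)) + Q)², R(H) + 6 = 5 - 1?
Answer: 17763061/49 ≈ 3.6251e+5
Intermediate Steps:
R(H) = -2 (R(H) = -6 + (5 - 1) = -6 + 4 = -2)
s = 604
K(Q, p) = (-2 + Q)²
K(s, 577) + (9/(-49))*(-260 - 325) = (-2 + 604)² + (9/(-49))*(-260 - 325) = 602² + (9*(-1/49))*(-585) = 362404 - 9/49*(-585) = 362404 + 5265/49 = 17763061/49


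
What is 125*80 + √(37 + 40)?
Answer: 10000 + √77 ≈ 10009.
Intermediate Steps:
125*80 + √(37 + 40) = 10000 + √77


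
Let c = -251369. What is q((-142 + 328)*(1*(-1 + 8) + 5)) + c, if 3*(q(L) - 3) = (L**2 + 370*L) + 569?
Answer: 5054135/3 ≈ 1.6847e+6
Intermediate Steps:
q(L) = 578/3 + L**2/3 + 370*L/3 (q(L) = 3 + ((L**2 + 370*L) + 569)/3 = 3 + (569 + L**2 + 370*L)/3 = 3 + (569/3 + L**2/3 + 370*L/3) = 578/3 + L**2/3 + 370*L/3)
q((-142 + 328)*(1*(-1 + 8) + 5)) + c = (578/3 + ((-142 + 328)*(1*(-1 + 8) + 5))**2/3 + 370*((-142 + 328)*(1*(-1 + 8) + 5))/3) - 251369 = (578/3 + (186*(1*7 + 5))**2/3 + 370*(186*(1*7 + 5))/3) - 251369 = (578/3 + (186*(7 + 5))**2/3 + 370*(186*(7 + 5))/3) - 251369 = (578/3 + (186*12)**2/3 + 370*(186*12)/3) - 251369 = (578/3 + (1/3)*2232**2 + (370/3)*2232) - 251369 = (578/3 + (1/3)*4981824 + 275280) - 251369 = (578/3 + 1660608 + 275280) - 251369 = 5808242/3 - 251369 = 5054135/3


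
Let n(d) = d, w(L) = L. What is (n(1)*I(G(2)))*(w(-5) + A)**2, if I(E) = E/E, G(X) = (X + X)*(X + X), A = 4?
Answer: 1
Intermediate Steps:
G(X) = 4*X**2 (G(X) = (2*X)*(2*X) = 4*X**2)
I(E) = 1
(n(1)*I(G(2)))*(w(-5) + A)**2 = (1*1)*(-5 + 4)**2 = 1*(-1)**2 = 1*1 = 1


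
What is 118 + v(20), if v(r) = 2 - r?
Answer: 100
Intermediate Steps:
118 + v(20) = 118 + (2 - 1*20) = 118 + (2 - 20) = 118 - 18 = 100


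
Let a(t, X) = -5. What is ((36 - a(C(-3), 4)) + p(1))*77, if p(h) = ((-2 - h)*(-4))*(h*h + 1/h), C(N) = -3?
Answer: 5005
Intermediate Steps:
p(h) = (8 + 4*h)*(1/h + h**2) (p(h) = (8 + 4*h)*(h**2 + 1/h) = (8 + 4*h)*(1/h + h**2))
((36 - a(C(-3), 4)) + p(1))*77 = ((36 - 1*(-5)) + (4 + 4*1**3 + 8/1 + 8*1**2))*77 = ((36 + 5) + (4 + 4*1 + 8*1 + 8*1))*77 = (41 + (4 + 4 + 8 + 8))*77 = (41 + 24)*77 = 65*77 = 5005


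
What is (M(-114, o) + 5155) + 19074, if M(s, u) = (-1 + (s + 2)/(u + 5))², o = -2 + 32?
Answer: 606166/25 ≈ 24247.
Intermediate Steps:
o = 30
M(s, u) = (-1 + (2 + s)/(5 + u))²
(M(-114, o) + 5155) + 19074 = ((3 + 30 - 1*(-114))²/(5 + 30)² + 5155) + 19074 = ((3 + 30 + 114)²/35² + 5155) + 19074 = ((1/1225)*147² + 5155) + 19074 = ((1/1225)*21609 + 5155) + 19074 = (441/25 + 5155) + 19074 = 129316/25 + 19074 = 606166/25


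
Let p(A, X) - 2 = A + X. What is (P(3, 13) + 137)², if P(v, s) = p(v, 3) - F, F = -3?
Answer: 21904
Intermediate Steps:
p(A, X) = 2 + A + X (p(A, X) = 2 + (A + X) = 2 + A + X)
P(v, s) = 8 + v (P(v, s) = (2 + v + 3) - 1*(-3) = (5 + v) + 3 = 8 + v)
(P(3, 13) + 137)² = ((8 + 3) + 137)² = (11 + 137)² = 148² = 21904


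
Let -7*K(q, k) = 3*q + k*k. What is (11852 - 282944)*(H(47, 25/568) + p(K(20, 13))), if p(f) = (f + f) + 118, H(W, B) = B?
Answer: -14178043827/994 ≈ -1.4264e+7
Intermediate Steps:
K(q, k) = -3*q/7 - k²/7 (K(q, k) = -(3*q + k*k)/7 = -(3*q + k²)/7 = -(k² + 3*q)/7 = -3*q/7 - k²/7)
p(f) = 118 + 2*f (p(f) = 2*f + 118 = 118 + 2*f)
(11852 - 282944)*(H(47, 25/568) + p(K(20, 13))) = (11852 - 282944)*(25/568 + (118 + 2*(-3/7*20 - ⅐*13²))) = -271092*(25*(1/568) + (118 + 2*(-60/7 - ⅐*169))) = -271092*(25/568 + (118 + 2*(-60/7 - 169/7))) = -271092*(25/568 + (118 + 2*(-229/7))) = -271092*(25/568 + (118 - 458/7)) = -271092*(25/568 + 368/7) = -271092*209199/3976 = -14178043827/994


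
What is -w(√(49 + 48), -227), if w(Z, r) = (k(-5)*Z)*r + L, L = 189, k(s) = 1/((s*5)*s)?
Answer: -189 + 227*√97/125 ≈ -171.11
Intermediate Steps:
k(s) = 1/(5*s²) (k(s) = 1/((5*s)*s) = 1/(5*s²))
w(Z, r) = 189 + Z*r/125 (w(Z, r) = (((⅕)/(-5)²)*Z)*r + 189 = (((⅕)*(1/25))*Z)*r + 189 = (Z/125)*r + 189 = Z*r/125 + 189 = 189 + Z*r/125)
-w(√(49 + 48), -227) = -(189 + (1/125)*√(49 + 48)*(-227)) = -(189 + (1/125)*√97*(-227)) = -(189 - 227*√97/125) = -189 + 227*√97/125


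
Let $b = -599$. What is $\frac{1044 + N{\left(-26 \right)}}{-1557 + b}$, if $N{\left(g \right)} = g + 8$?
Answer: $- \frac{513}{1078} \approx -0.47588$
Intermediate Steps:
$N{\left(g \right)} = 8 + g$
$\frac{1044 + N{\left(-26 \right)}}{-1557 + b} = \frac{1044 + \left(8 - 26\right)}{-1557 - 599} = \frac{1044 - 18}{-2156} = 1026 \left(- \frac{1}{2156}\right) = - \frac{513}{1078}$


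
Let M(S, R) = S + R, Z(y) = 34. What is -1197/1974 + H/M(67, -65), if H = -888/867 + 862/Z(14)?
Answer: 156992/13583 ≈ 11.558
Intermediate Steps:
M(S, R) = R + S
H = 7031/289 (H = -888/867 + 862/34 = -888*1/867 + 862*(1/34) = -296/289 + 431/17 = 7031/289 ≈ 24.329)
-1197/1974 + H/M(67, -65) = -1197/1974 + 7031/(289*(-65 + 67)) = -1197*1/1974 + (7031/289)/2 = -57/94 + (7031/289)*(½) = -57/94 + 7031/578 = 156992/13583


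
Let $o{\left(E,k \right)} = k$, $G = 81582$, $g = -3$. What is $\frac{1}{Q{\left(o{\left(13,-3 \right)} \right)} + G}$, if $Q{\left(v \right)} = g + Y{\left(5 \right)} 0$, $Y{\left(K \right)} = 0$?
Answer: $\frac{1}{81579} \approx 1.2258 \cdot 10^{-5}$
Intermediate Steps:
$Q{\left(v \right)} = -3$ ($Q{\left(v \right)} = -3 + 0 \cdot 0 = -3 + 0 = -3$)
$\frac{1}{Q{\left(o{\left(13,-3 \right)} \right)} + G} = \frac{1}{-3 + 81582} = \frac{1}{81579}$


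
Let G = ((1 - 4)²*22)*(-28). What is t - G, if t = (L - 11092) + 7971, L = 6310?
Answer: 8733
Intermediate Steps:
t = 3189 (t = (6310 - 11092) + 7971 = -4782 + 7971 = 3189)
G = -5544 (G = ((-3)²*22)*(-28) = (9*22)*(-28) = 198*(-28) = -5544)
t - G = 3189 - 1*(-5544) = 3189 + 5544 = 8733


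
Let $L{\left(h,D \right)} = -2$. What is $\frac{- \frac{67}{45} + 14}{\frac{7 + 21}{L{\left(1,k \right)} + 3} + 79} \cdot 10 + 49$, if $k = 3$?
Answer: $\frac{48313}{963} \approx 50.169$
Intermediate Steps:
$\frac{- \frac{67}{45} + 14}{\frac{7 + 21}{L{\left(1,k \right)} + 3} + 79} \cdot 10 + 49 = \frac{- \frac{67}{45} + 14}{\frac{7 + 21}{-2 + 3} + 79} \cdot 10 + 49 = \frac{\left(-67\right) \frac{1}{45} + 14}{\frac{28}{1} + 79} \cdot 10 + 49 = \frac{- \frac{67}{45} + 14}{28 \cdot 1 + 79} \cdot 10 + 49 = \frac{563}{45 \left(28 + 79\right)} 10 + 49 = \frac{563}{45 \cdot 107} \cdot 10 + 49 = \frac{563}{45} \cdot \frac{1}{107} \cdot 10 + 49 = \frac{563}{4815} \cdot 10 + 49 = \frac{1126}{963} + 49 = \frac{48313}{963}$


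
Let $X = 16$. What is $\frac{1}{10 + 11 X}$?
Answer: $\frac{1}{186} \approx 0.0053763$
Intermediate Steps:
$\frac{1}{10 + 11 X} = \frac{1}{10 + 11 \cdot 16} = \frac{1}{10 + 176} = \frac{1}{186}$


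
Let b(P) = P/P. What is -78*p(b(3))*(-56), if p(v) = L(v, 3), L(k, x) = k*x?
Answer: 13104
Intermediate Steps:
b(P) = 1
p(v) = 3*v (p(v) = v*3 = 3*v)
-78*p(b(3))*(-56) = -234*(-56) = 13104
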